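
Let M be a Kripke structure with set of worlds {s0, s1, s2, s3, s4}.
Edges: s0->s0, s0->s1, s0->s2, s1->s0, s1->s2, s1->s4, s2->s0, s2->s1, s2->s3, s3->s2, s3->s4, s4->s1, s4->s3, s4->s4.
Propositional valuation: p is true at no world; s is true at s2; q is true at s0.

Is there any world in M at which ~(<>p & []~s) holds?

Yes

Let φ = ~(<>p & []~s). Evaluate φ at each world:
  s0 (successors {s0, s1, s2}): φ is true.
  s1 (successors {s0, s2, s4}): φ is true.
  s2 (successors {s0, s1, s3}): φ is true.
  s3 (successors {s2, s4}): φ is true.
  s4 (successors {s1, s3, s4}): φ is true.
Detail at s0 (witness):
  At s0: <>p & []~s is false, so ~(<>p & []~s) is true.
    At s0: <>p is false, []~s is false, so <>p & []~s is false.
      At s0: <>p requires p at some successor in {s0, s1, s2}.
        At s0: p is false.
        At s1: p is false.
        At s2: p is false.
      So <>p is false at s0.
      At s0: []~s requires ~s at every successor {s0, s1, s2}.
        ~s fails at s2, so []~s is false at s0.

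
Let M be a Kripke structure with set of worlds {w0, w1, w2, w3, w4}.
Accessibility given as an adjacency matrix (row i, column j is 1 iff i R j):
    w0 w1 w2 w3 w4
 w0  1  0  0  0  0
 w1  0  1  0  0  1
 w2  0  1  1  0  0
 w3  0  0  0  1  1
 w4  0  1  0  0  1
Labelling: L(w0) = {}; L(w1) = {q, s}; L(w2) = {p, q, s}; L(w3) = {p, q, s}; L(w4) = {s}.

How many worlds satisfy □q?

1

Let φ = □q. Evaluate φ at each world:
  w0 (successors {w0}): φ is false.
  w1 (successors {w1, w4}): φ is false.
  w2 (successors {w1, w2}): φ is true.
  w3 (successors {w3, w4}): φ is false.
  w4 (successors {w1, w4}): φ is false.
For instance, at w4:
  At w4: □q requires q at every successor {w1, w4}.
    q fails at w4, so □q is false at w4.
Satisfying worlds: {w2}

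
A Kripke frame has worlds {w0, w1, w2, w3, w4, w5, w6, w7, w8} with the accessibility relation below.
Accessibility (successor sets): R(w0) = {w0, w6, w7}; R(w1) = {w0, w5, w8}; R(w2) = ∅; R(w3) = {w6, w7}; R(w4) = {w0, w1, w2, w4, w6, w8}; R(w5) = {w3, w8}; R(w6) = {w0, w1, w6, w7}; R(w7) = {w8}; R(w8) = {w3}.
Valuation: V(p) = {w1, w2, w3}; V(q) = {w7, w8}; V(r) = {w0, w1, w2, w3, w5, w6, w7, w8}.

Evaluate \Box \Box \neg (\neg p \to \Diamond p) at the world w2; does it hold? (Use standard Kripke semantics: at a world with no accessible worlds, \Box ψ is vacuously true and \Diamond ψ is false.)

Recall that \Box ψ holds at a world iff ψ holds at every accessible world, and \Diamond ψ holds iff ψ holds at some accessible world.
At w2: no accessible worlds, so \Box \Box \neg (\neg p \to \Diamond p) holds vacuously.

Yes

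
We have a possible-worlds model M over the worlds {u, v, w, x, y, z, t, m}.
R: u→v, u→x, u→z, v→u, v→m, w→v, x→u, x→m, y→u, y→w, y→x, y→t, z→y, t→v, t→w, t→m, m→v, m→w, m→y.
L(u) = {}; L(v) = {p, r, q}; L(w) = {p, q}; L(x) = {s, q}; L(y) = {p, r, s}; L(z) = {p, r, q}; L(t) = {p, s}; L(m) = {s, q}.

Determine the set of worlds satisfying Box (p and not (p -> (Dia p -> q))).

z

Let φ = Box (p and not (p -> (Dia p -> q))). Evaluate φ at each world:
  u (successors {v, x, z}): φ is false.
  v (successors {u, m}): φ is false.
  w (successors {v}): φ is false.
  x (successors {u, m}): φ is false.
  y (successors {u, w, x, t}): φ is false.
  z (successors {y}): φ is true.
  t (successors {v, w, m}): φ is false.
  m (successors {v, w, y}): φ is false.
For instance, at z:
  At z: Box (p and not (p -> (Dia p -> q))) requires p and not (p -> (Dia p -> q)) at every successor {y}.
      At y: p is true, not (p -> (Dia p -> q)) is true, so p and not (p -> (Dia p -> q)) is true.
  So Box (p and not (p -> (Dia p -> q))) is true at z.
Satisfying worlds: {z}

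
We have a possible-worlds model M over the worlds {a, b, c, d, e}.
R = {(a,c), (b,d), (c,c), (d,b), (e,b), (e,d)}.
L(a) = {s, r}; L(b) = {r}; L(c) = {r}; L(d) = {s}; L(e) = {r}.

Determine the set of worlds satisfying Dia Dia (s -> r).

a, b, c, e

Let φ = Dia Dia (s -> r). Evaluate φ at each world:
  a (successors {c}): φ is true.
  b (successors {d}): φ is true.
  c (successors {c}): φ is true.
  d (successors {b}): φ is false.
  e (successors {b, d}): φ is true.
For instance, at b:
  At b: Dia Dia (s -> r) requires Dia (s -> r) at some successor in {d}.
    Dia (s -> r) holds at d, so Dia Dia (s -> r) is true at b.
      At d: Dia (s -> r) requires s -> r at some successor in {b}.
        s -> r holds at b, so Dia (s -> r) is true at d.
Satisfying worlds: {a, b, c, e}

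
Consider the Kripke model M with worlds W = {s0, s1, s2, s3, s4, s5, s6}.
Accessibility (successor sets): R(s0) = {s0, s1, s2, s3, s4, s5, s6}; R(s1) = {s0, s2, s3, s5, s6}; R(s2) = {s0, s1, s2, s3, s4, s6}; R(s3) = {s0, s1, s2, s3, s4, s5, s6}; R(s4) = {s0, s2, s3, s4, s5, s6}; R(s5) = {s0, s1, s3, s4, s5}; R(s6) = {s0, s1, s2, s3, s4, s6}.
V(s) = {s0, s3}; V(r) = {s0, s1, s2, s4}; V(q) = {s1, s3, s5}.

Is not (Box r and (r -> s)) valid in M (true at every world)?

Yes

Recall that Box ψ holds at a world iff ψ holds at every accessible world, and Dia ψ holds iff ψ holds at some accessible world.
Let φ = not (Box r and (r -> s)). Evaluate φ at each world:
  s0 (successors {s0, s1, s2, s3, s4, s5, s6}): φ is true.
  s1 (successors {s0, s2, s3, s5, s6}): φ is true.
  s2 (successors {s0, s1, s2, s3, s4, s6}): φ is true.
  s3 (successors {s0, s1, s2, s3, s4, s5, s6}): φ is true.
  s4 (successors {s0, s2, s3, s4, s5, s6}): φ is true.
  s5 (successors {s0, s1, s3, s4, s5}): φ is true.
  s6 (successors {s0, s1, s2, s3, s4, s6}): φ is true.
For instance, at s3:
  At s3: Box r and (r -> s) is false, so not (Box r and (r -> s)) is true.
    At s3: Box r is false, r -> s is true, so Box r and (r -> s) is false.
      At s3: Box r requires r at every successor {s0, s1, s2, s3, s4, s5, s6}.
        r fails at s3, so Box r is false at s3.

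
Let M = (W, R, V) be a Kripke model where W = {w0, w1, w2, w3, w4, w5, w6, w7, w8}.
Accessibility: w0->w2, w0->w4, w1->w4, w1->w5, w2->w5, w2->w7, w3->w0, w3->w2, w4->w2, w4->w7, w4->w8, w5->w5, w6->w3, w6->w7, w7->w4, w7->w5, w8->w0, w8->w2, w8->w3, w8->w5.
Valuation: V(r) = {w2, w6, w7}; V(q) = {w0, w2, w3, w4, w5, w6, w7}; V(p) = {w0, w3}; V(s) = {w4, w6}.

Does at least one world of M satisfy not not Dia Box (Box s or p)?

No

Let φ = not not Dia Box (Box s or p). Evaluate φ at each world:
  w0 (successors {w2, w4}): φ is false.
  w1 (successors {w4, w5}): φ is false.
  w2 (successors {w5, w7}): φ is false.
  w3 (successors {w0, w2}): φ is false.
  w4 (successors {w2, w7, w8}): φ is false.
  w5 (successors {w5}): φ is false.
  w6 (successors {w3, w7}): φ is false.
  w7 (successors {w4, w5}): φ is false.
  w8 (successors {w0, w2, w3, w5}): φ is false.
For instance, at w1:
  At w1: not Dia Box (Box s or p) is true, so not not Dia Box (Box s or p) is false.
    At w1: Dia Box (Box s or p) is false, so not Dia Box (Box s or p) is true.
      At w1: Dia Box (Box s or p) requires Box (Box s or p) at some successor in {w4, w5}.
        At w4: Box (Box s or p) is false.
        At w5: Box (Box s or p) is false.
      So Dia Box (Box s or p) is false at w1.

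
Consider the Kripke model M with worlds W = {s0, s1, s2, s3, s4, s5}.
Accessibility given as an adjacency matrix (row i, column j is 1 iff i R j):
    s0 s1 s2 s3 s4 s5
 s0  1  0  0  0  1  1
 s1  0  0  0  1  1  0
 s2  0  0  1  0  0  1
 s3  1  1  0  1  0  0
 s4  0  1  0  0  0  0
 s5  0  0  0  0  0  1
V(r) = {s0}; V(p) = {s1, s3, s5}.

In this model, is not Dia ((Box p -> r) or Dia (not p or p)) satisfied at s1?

Recall that Box ψ holds at a world iff ψ holds at every accessible world, and Dia ψ holds iff ψ holds at some accessible world.
At s1: Dia ((Box p -> r) or Dia (not p or p)) is true, so not Dia ((Box p -> r) or Dia (not p or p)) is false.
  At s1: Dia ((Box p -> r) or Dia (not p or p)) requires (Box p -> r) or Dia (not p or p) at some successor in {s3, s4}.
    (Box p -> r) or Dia (not p or p) holds at s3, so Dia ((Box p -> r) or Dia (not p or p)) is true at s1.
      At s3: Box p -> r is true, Dia (not p or p) is true, so (Box p -> r) or Dia (not p or p) is true.

No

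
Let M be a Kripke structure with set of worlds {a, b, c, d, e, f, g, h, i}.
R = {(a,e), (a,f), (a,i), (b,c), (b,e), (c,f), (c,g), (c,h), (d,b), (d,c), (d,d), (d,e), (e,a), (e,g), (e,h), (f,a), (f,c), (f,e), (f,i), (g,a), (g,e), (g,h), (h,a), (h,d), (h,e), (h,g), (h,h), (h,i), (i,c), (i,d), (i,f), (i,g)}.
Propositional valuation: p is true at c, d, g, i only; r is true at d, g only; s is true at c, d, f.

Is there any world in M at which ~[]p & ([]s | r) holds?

Yes

Let φ = ~[]p & ([]s | r). Evaluate φ at each world:
  a (successors {e, f, i}): φ is false.
  b (successors {c, e}): φ is false.
  c (successors {f, g, h}): φ is false.
  d (successors {b, c, d, e}): φ is true.
  e (successors {a, g, h}): φ is false.
  f (successors {a, c, e, i}): φ is false.
  g (successors {a, e, h}): φ is true.
  h (successors {a, d, e, g, h, i}): φ is false.
  i (successors {c, d, f, g}): φ is false.
Detail at d (witness):
  At d: ~[]p is true, []s | r is true, so ~[]p & ([]s | r) is true.
    At d: []p is false, so ~[]p is true.
      At d: []p requires p at every successor {b, c, d, e}.
        p fails at b, so []p is false at d.
    At d: []s is false, r is true, so []s | r is true.
      At d: []s requires s at every successor {b, c, d, e}.
        s fails at b, so []s is false at d.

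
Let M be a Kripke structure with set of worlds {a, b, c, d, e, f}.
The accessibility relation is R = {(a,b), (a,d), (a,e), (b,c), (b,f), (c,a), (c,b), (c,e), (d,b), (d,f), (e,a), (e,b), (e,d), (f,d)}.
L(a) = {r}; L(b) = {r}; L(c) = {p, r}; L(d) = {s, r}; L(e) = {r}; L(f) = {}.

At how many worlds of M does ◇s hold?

Let φ = ◇s. Evaluate φ at each world:
  a (successors {b, d, e}): φ is true.
  b (successors {c, f}): φ is false.
  c (successors {a, b, e}): φ is false.
  d (successors {b, f}): φ is false.
  e (successors {a, b, d}): φ is true.
  f (successors {d}): φ is true.
For instance, at a:
  At a: ◇s requires s at some successor in {b, d, e}.
    s holds at d, so ◇s is true at a.
Satisfying worlds: {a, e, f}

3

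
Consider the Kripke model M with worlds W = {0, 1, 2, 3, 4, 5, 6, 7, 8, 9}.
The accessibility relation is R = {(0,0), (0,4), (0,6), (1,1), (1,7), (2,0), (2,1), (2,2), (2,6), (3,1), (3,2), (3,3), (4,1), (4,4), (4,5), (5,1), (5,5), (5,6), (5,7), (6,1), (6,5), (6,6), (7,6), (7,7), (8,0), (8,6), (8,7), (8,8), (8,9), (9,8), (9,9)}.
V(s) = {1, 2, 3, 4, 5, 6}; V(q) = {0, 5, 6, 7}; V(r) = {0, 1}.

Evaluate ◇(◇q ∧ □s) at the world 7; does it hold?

At 7: ◇(◇q ∧ □s) requires ◇q ∧ □s at some successor in {6, 7}.
  ◇q ∧ □s holds at 6, so ◇(◇q ∧ □s) is true at 7.
    At 6: ◇q is true, □s is true, so ◇q ∧ □s is true.
      At 6: ◇q requires q at some successor in {1, 5, 6}.
        q holds at 5, so ◇q is true at 6.
      At 6: □s requires s at every successor {1, 5, 6}.
        At 1: s is true.
        At 5: s is true.
        At 6: s is true.
      So □s is true at 6.

Yes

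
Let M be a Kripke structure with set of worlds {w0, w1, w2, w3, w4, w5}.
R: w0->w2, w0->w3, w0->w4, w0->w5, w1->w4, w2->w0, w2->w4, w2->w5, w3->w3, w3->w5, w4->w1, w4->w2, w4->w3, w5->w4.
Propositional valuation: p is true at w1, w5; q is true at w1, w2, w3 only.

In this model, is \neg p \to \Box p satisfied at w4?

Recall that \Box ψ holds at a world iff ψ holds at every accessible world, and \Diamond ψ holds iff ψ holds at some accessible world.
At w4: \neg p is true, \Box p is false, so \neg p \to \Box p is false.
  At w4: \Box p requires p at every successor {w1, w2, w3}.
    p fails at w2, so \Box p is false at w4.

No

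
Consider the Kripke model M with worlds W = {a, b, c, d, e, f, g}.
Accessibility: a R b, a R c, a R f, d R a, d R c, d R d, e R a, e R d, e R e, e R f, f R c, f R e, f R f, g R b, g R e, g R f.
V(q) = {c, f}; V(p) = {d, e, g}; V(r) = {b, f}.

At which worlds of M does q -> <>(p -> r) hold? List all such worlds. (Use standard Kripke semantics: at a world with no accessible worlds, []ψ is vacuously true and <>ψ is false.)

a, b, d, e, f, g

Let φ = q -> <>(p -> r). Evaluate φ at each world:
  a (successors {b, c, f}): φ is true.
  b (successors ∅): φ is true.
  c (successors ∅): φ is false.
  d (successors {a, c, d}): φ is true.
  e (successors {a, d, e, f}): φ is true.
  f (successors {c, e, f}): φ is true.
  g (successors {b, e, f}): φ is true.
For instance, at e:
  At e: q is false, <>(p -> r) is true, so q -> <>(p -> r) is true.
    At e: <>(p -> r) requires p -> r at some successor in {a, d, e, f}.
      p -> r holds at a, so <>(p -> r) is true at e.
Satisfying worlds: {a, b, d, e, f, g}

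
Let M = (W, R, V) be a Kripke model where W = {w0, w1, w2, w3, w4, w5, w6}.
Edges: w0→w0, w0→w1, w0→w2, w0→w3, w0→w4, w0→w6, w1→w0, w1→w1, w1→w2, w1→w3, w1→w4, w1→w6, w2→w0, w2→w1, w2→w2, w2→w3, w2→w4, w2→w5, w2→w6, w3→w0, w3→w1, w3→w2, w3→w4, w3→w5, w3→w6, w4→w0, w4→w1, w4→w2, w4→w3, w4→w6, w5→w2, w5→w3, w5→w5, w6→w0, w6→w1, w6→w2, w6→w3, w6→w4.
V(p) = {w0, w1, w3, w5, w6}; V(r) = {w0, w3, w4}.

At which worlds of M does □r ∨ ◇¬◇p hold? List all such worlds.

none

Recall that □ψ holds at a world iff ψ holds at every accessible world, and ◇ψ holds iff ψ holds at some accessible world.
Let φ = □r ∨ ◇¬◇p. Evaluate φ at each world:
  w0 (successors {w0, w1, w2, w3, w4, w6}): φ is false.
  w1 (successors {w0, w1, w2, w3, w4, w6}): φ is false.
  w2 (successors {w0, w1, w2, w3, w4, w5, w6}): φ is false.
  w3 (successors {w0, w1, w2, w4, w5, w6}): φ is false.
  w4 (successors {w0, w1, w2, w3, w6}): φ is false.
  w5 (successors {w2, w3, w5}): φ is false.
  w6 (successors {w0, w1, w2, w3, w4}): φ is false.
For instance, at w6:
  At w6: □r is false, ◇¬◇p is false, so □r ∨ ◇¬◇p is false.
    At w6: □r requires r at every successor {w0, w1, w2, w3, w4}.
      r fails at w1, so □r is false at w6.
    At w6: ◇¬◇p requires ¬◇p at some successor in {w0, w1, w2, w3, w4}.
      At w0: ¬◇p is false.
      At w1: ¬◇p is false.
      At w2: ¬◇p is false.
      At w3: ¬◇p is false.
      At w4: ¬◇p is false.
    So ◇¬◇p is false at w6.
Satisfying worlds: none.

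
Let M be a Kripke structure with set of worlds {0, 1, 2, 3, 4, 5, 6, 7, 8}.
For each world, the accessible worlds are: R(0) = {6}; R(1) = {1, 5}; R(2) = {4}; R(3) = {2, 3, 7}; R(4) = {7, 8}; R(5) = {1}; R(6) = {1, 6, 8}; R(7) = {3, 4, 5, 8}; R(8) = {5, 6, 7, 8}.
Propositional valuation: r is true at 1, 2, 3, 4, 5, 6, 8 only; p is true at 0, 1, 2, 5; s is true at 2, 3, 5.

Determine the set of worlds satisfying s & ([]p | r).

2, 3, 5

Recall that []ψ holds at a world iff ψ holds at every accessible world, and <>ψ holds iff ψ holds at some accessible world.
Let φ = s & ([]p | r). Evaluate φ at each world:
  0 (successors {6}): φ is false.
  1 (successors {1, 5}): φ is false.
  2 (successors {4}): φ is true.
  3 (successors {2, 3, 7}): φ is true.
  4 (successors {7, 8}): φ is false.
  5 (successors {1}): φ is true.
  6 (successors {1, 6, 8}): φ is false.
  7 (successors {3, 4, 5, 8}): φ is false.
  8 (successors {5, 6, 7, 8}): φ is false.
For instance, at 8:
  At 8: s is false, []p | r is true, so s & ([]p | r) is false.
    At 8: []p is false, r is true, so []p | r is true.
      At 8: []p requires p at every successor {5, 6, 7, 8}.
        p fails at 6, so []p is false at 8.
Satisfying worlds: {2, 3, 5}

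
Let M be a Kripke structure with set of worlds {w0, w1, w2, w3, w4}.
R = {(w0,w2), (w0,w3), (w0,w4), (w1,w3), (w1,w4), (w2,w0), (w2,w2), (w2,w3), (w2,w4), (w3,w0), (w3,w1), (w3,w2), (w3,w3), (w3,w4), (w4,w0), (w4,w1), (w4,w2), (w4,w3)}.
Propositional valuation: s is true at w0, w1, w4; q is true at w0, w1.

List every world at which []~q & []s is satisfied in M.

Let φ = []~q & []s. Evaluate φ at each world:
  w0 (successors {w2, w3, w4}): φ is false.
  w1 (successors {w3, w4}): φ is false.
  w2 (successors {w0, w2, w3, w4}): φ is false.
  w3 (successors {w0, w1, w2, w3, w4}): φ is false.
  w4 (successors {w0, w1, w2, w3}): φ is false.
For instance, at w3:
  At w3: []~q is false, []s is false, so []~q & []s is false.
    At w3: []~q requires ~q at every successor {w0, w1, w2, w3, w4}.
      ~q fails at w0, so []~q is false at w3.
    At w3: []s requires s at every successor {w0, w1, w2, w3, w4}.
      s fails at w2, so []s is false at w3.
Satisfying worlds: none.

none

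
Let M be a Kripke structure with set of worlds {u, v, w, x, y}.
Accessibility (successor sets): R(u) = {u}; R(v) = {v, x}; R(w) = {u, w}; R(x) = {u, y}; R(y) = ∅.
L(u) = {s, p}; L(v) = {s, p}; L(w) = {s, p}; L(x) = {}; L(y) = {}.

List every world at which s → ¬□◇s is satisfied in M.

Let φ = s → ¬□◇s. Evaluate φ at each world:
  u (successors {u}): φ is false.
  v (successors {v, x}): φ is false.
  w (successors {u, w}): φ is false.
  x (successors {u, y}): φ is true.
  y (successors ∅): φ is true.
For instance, at u:
  At u: s is true, ¬□◇s is false, so s → ¬□◇s is false.
    At u: □◇s is true, so ¬□◇s is false.
      At u: □◇s requires ◇s at every successor {u}.
        At u: ◇s is true.
      So □◇s is true at u.
Satisfying worlds: {x, y}

x, y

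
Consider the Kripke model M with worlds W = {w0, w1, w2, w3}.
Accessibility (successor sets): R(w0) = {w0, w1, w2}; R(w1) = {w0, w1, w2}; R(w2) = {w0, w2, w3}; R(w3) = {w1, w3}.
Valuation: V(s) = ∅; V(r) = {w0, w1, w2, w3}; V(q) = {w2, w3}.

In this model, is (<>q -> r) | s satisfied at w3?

Yes

Recall that <>ψ holds at a world iff ψ holds at some accessible world.
At w3: <>q -> r is true, s is false, so (<>q -> r) | s is true.
  At w3: <>q is true, r is true, so <>q -> r is true.
    At w3: <>q requires q at some successor in {w1, w3}.
      q holds at w3, so <>q is true at w3.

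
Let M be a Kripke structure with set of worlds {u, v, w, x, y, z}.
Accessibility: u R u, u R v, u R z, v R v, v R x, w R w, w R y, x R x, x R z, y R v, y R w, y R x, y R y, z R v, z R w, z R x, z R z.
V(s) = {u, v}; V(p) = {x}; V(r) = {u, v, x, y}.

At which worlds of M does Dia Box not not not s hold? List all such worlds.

v, w, x, y, z

Recall that Box ψ holds at a world iff ψ holds at every accessible world, and Dia ψ holds iff ψ holds at some accessible world.
Let φ = Dia Box not not not s. Evaluate φ at each world:
  u (successors {u, v, z}): φ is false.
  v (successors {v, x}): φ is true.
  w (successors {w, y}): φ is true.
  x (successors {x, z}): φ is true.
  y (successors {v, w, x, y}): φ is true.
  z (successors {v, w, x, z}): φ is true.
For instance, at w:
  At w: Dia Box not not not s requires Box not not not s at some successor in {w, y}.
    Box not not not s holds at w, so Dia Box not not not s is true at w.
      At w: Box not not not s requires not not not s at every successor {w, y}.
        At w: not not not s is true.
        At y: not not not s is true.
      So Box not not not s is true at w.
Satisfying worlds: {v, w, x, y, z}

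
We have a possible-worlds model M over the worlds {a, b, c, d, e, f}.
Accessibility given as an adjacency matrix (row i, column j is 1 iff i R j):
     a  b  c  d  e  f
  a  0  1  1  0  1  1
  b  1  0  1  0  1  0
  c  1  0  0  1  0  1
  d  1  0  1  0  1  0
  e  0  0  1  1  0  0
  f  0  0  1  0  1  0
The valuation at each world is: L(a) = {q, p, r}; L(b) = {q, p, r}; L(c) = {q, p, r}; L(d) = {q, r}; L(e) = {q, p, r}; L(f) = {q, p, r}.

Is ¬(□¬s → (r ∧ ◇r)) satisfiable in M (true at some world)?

No

Let φ = ¬(□¬s → (r ∧ ◇r)). Evaluate φ at each world:
  a (successors {b, c, e, f}): φ is false.
  b (successors {a, c, e}): φ is false.
  c (successors {a, d, f}): φ is false.
  d (successors {a, c, e}): φ is false.
  e (successors {c, d}): φ is false.
  f (successors {c, e}): φ is false.
For instance, at a:
  At a: □¬s → (r ∧ ◇r) is true, so ¬(□¬s → (r ∧ ◇r)) is false.
    At a: □¬s is true, r ∧ ◇r is true, so □¬s → (r ∧ ◇r) is true.
      At a: □¬s requires ¬s at every successor {b, c, e, f}.
        At b: ¬s is true.
        At c: ¬s is true.
        At e: ¬s is true.
        At f: ¬s is true.
      So □¬s is true at a.
      At a: r is true, ◇r is true, so r ∧ ◇r is true.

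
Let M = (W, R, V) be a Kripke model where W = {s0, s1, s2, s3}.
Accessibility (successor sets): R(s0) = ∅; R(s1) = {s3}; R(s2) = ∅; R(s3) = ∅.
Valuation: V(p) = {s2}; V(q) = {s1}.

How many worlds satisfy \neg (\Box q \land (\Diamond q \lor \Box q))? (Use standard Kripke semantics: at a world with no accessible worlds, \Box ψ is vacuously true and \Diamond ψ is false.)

Let φ = \neg (\Box q \land (\Diamond q \lor \Box q)). Evaluate φ at each world:
  s0 (successors ∅): φ is false.
  s1 (successors {s3}): φ is true.
  s2 (successors ∅): φ is false.
  s3 (successors ∅): φ is false.
For instance, at s1:
  At s1: \Box q \land (\Diamond q \lor \Box q) is false, so \neg (\Box q \land (\Diamond q \lor \Box q)) is true.
    At s1: \Box q is false, \Diamond q \lor \Box q is false, so \Box q \land (\Diamond q \lor \Box q) is false.
      At s1: \Box q requires q at every successor {s3}.
        q fails at s3, so \Box q is false at s1.
      At s1: \Diamond q is false, \Box q is false, so \Diamond q \lor \Box q is false.
Satisfying worlds: {s1}

1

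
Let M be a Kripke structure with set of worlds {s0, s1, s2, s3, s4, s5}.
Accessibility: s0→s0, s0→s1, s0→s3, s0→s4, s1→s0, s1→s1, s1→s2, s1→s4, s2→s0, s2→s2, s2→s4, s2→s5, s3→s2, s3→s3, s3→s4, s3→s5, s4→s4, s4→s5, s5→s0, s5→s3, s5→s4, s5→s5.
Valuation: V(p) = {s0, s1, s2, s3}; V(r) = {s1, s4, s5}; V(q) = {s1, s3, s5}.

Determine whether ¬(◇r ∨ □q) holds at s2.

At s2: ◇r ∨ □q is true, so ¬(◇r ∨ □q) is false.
  At s2: ◇r is true, □q is false, so ◇r ∨ □q is true.
    At s2: ◇r requires r at some successor in {s0, s2, s4, s5}.
      r holds at s4, so ◇r is true at s2.
    At s2: □q requires q at every successor {s0, s2, s4, s5}.
      q fails at s0, so □q is false at s2.

No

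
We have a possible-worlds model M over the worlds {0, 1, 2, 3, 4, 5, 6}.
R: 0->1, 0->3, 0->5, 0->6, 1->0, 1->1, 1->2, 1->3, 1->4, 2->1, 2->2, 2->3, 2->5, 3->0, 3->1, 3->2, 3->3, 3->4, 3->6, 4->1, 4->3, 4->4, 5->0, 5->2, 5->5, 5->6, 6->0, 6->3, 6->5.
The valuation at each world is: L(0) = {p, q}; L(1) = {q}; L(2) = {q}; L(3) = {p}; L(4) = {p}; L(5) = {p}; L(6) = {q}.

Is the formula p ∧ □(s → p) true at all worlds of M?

Let φ = p ∧ □(s → p). Evaluate φ at each world:
  0 (successors {1, 3, 5, 6}): φ is true.
  1 (successors {0, 1, 2, 3, 4}): φ is false.
  2 (successors {1, 2, 3, 5}): φ is false.
  3 (successors {0, 1, 2, 3, 4, 6}): φ is true.
  4 (successors {1, 3, 4}): φ is true.
  5 (successors {0, 2, 5, 6}): φ is true.
  6 (successors {0, 3, 5}): φ is false.
Detail at 1 (counterexample):
  At 1: p is false, □(s → p) is true, so p ∧ □(s → p) is false.
    At 1: □(s → p) requires s → p at every successor {0, 1, 2, 3, 4}.
      At 0: s → p is true.
      At 1: s → p is true.
      At 2: s → p is true.
      At 3: s → p is true.
      At 4: s → p is true.
    So □(s → p) is true at 1.

No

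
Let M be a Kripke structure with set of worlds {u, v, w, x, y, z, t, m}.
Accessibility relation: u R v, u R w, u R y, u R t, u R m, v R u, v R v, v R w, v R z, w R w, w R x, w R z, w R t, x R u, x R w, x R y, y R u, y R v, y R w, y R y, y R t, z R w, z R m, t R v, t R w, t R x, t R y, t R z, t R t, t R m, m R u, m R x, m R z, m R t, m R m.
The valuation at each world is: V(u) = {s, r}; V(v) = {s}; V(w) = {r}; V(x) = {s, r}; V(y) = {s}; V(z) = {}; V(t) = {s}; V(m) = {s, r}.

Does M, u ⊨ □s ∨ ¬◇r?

No

At u: □s is false, ¬◇r is false, so □s ∨ ¬◇r is false.
  At u: □s requires s at every successor {v, w, y, t, m}.
    s fails at w, so □s is false at u.
  At u: ◇r is true, so ¬◇r is false.
    At u: ◇r requires r at some successor in {v, w, y, t, m}.
      r holds at w, so ◇r is true at u.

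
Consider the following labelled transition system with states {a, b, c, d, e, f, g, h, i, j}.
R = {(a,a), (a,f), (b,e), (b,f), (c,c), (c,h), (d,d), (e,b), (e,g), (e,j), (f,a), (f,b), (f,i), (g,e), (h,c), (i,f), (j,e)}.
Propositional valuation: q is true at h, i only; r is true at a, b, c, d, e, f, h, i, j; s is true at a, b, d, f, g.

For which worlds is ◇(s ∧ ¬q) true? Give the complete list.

a, b, d, e, f, i

Recall that ◇ψ holds at a world iff ψ holds at some accessible world.
Let φ = ◇(s ∧ ¬q). Evaluate φ at each world:
  a (successors {a, f}): φ is true.
  b (successors {e, f}): φ is true.
  c (successors {c, h}): φ is false.
  d (successors {d}): φ is true.
  e (successors {b, g, j}): φ is true.
  f (successors {a, b, i}): φ is true.
  g (successors {e}): φ is false.
  h (successors {c}): φ is false.
  i (successors {f}): φ is true.
  j (successors {e}): φ is false.
For instance, at d:
  At d: ◇(s ∧ ¬q) requires s ∧ ¬q at some successor in {d}.
    s ∧ ¬q holds at d, so ◇(s ∧ ¬q) is true at d.
Satisfying worlds: {a, b, d, e, f, i}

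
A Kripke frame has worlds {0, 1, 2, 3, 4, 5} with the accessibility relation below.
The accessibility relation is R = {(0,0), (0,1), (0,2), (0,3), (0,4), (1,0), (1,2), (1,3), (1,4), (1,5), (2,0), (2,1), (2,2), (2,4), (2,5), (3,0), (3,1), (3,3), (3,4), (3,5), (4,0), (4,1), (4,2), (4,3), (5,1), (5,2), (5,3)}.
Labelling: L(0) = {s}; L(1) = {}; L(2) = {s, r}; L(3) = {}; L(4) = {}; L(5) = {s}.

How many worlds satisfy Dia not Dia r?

5

Let φ = Dia not Dia r. Evaluate φ at each world:
  0 (successors {0, 1, 2, 3, 4}): φ is true.
  1 (successors {0, 2, 3, 4, 5}): φ is true.
  2 (successors {0, 1, 2, 4, 5}): φ is false.
  3 (successors {0, 1, 3, 4, 5}): φ is true.
  4 (successors {0, 1, 2, 3}): φ is true.
  5 (successors {1, 2, 3}): φ is true.
For instance, at 2:
  At 2: Dia not Dia r requires not Dia r at some successor in {0, 1, 2, 4, 5}.
    At 0: not Dia r is false.
    At 1: not Dia r is false.
    At 2: not Dia r is false.
    At 4: not Dia r is false.
    At 5: not Dia r is false.
  So Dia not Dia r is false at 2.
Satisfying worlds: {0, 1, 3, 4, 5}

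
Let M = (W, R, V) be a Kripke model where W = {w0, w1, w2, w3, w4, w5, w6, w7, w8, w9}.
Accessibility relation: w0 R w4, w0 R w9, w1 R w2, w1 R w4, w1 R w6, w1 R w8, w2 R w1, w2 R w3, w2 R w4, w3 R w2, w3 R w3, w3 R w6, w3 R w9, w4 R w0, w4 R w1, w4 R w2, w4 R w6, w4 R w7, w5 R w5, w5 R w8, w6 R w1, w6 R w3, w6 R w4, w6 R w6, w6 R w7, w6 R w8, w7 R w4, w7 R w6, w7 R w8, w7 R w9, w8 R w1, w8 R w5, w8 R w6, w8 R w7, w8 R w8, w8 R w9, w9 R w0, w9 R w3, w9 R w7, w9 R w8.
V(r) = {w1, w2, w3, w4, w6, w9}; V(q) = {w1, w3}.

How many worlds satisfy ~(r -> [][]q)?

6

Let φ = ~(r -> [][]q). Evaluate φ at each world:
  w0 (successors {w4, w9}): φ is false.
  w1 (successors {w2, w4, w6, w8}): φ is true.
  w2 (successors {w1, w3, w4}): φ is true.
  w3 (successors {w2, w3, w6, w9}): φ is true.
  w4 (successors {w0, w1, w2, w6, w7}): φ is true.
  w5 (successors {w5, w8}): φ is false.
  w6 (successors {w1, w3, w4, w6, w7, w8}): φ is true.
  w7 (successors {w4, w6, w8, w9}): φ is false.
  w8 (successors {w1, w5, w6, w7, w8, w9}): φ is false.
  w9 (successors {w0, w3, w7, w8}): φ is true.
For instance, at w8:
  At w8: r -> [][]q is true, so ~(r -> [][]q) is false.
    At w8: r is false, [][]q is false, so r -> [][]q is true.
      At w8: [][]q requires []q at every successor {w1, w5, w6, w7, w8, w9}.
        []q fails at w1, so [][]q is false at w8.
Satisfying worlds: {w1, w2, w3, w4, w6, w9}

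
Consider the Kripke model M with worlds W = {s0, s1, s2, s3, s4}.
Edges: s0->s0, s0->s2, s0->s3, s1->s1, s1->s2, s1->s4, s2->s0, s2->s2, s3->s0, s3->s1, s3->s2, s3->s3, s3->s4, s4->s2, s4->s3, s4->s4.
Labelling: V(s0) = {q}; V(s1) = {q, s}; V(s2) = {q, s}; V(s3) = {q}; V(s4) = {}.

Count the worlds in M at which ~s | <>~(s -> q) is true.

3

Recall that <>ψ holds at a world iff ψ holds at some accessible world.
Let φ = ~s | <>~(s -> q). Evaluate φ at each world:
  s0 (successors {s0, s2, s3}): φ is true.
  s1 (successors {s1, s2, s4}): φ is false.
  s2 (successors {s0, s2}): φ is false.
  s3 (successors {s0, s1, s2, s3, s4}): φ is true.
  s4 (successors {s2, s3, s4}): φ is true.
For instance, at s3:
  At s3: ~s is true, <>~(s -> q) is false, so ~s | <>~(s -> q) is true.
    At s3: <>~(s -> q) requires ~(s -> q) at some successor in {s0, s1, s2, s3, s4}.
      At s0: ~(s -> q) is false.
      At s1: ~(s -> q) is false.
      At s2: ~(s -> q) is false.
      At s3: ~(s -> q) is false.
      At s4: ~(s -> q) is false.
    So <>~(s -> q) is false at s3.
Satisfying worlds: {s0, s3, s4}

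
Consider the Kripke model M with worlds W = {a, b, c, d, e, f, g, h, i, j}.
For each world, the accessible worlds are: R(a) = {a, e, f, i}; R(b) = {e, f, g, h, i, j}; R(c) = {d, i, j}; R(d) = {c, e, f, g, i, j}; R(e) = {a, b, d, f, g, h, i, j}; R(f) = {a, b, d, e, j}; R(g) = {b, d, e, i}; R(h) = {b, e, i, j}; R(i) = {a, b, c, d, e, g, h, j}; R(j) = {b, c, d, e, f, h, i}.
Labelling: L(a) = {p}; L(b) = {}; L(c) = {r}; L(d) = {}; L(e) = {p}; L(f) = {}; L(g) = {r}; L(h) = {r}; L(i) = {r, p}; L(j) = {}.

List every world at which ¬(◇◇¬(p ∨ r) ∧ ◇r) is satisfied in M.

f

Let φ = ¬(◇◇¬(p ∨ r) ∧ ◇r). Evaluate φ at each world:
  a (successors {a, e, f, i}): φ is false.
  b (successors {e, f, g, h, i, j}): φ is false.
  c (successors {d, i, j}): φ is false.
  d (successors {c, e, f, g, i, j}): φ is false.
  e (successors {a, b, d, f, g, h, i, j}): φ is false.
  f (successors {a, b, d, e, j}): φ is true.
  g (successors {b, d, e, i}): φ is false.
  h (successors {b, e, i, j}): φ is false.
  i (successors {a, b, c, d, e, g, h, j}): φ is false.
  j (successors {b, c, d, e, f, h, i}): φ is false.
For instance, at d:
  At d: ◇◇¬(p ∨ r) ∧ ◇r is true, so ¬(◇◇¬(p ∨ r) ∧ ◇r) is false.
    At d: ◇◇¬(p ∨ r) is true, ◇r is true, so ◇◇¬(p ∨ r) ∧ ◇r is true.
      At d: ◇◇¬(p ∨ r) requires ◇¬(p ∨ r) at some successor in {c, e, f, g, i, j}.
        ◇¬(p ∨ r) holds at c, so ◇◇¬(p ∨ r) is true at d.
      At d: ◇r requires r at some successor in {c, e, f, g, i, j}.
        r holds at c, so ◇r is true at d.
Satisfying worlds: {f}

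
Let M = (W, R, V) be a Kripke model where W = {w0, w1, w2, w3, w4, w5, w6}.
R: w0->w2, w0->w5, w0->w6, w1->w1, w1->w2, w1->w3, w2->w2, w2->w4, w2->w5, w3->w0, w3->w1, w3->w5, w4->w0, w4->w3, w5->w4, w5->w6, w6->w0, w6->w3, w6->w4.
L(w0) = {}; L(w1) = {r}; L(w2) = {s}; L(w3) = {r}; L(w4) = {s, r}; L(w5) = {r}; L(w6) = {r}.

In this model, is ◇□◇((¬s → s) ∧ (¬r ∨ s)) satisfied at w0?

Recall that □ψ holds at a world iff ψ holds at every accessible world, and ◇ψ holds iff ψ holds at some accessible world.
At w0: ◇□◇((¬s → s) ∧ (¬r ∨ s)) requires □◇((¬s → s) ∧ (¬r ∨ s)) at some successor in {w2, w5, w6}.
  At w2: □◇((¬s → s) ∧ (¬r ∨ s)) is false.
  At w5: □◇((¬s → s) ∧ (¬r ∨ s)) is false.
  At w6: □◇((¬s → s) ∧ (¬r ∨ s)) is false.
So ◇□◇((¬s → s) ∧ (¬r ∨ s)) is false at w0.

No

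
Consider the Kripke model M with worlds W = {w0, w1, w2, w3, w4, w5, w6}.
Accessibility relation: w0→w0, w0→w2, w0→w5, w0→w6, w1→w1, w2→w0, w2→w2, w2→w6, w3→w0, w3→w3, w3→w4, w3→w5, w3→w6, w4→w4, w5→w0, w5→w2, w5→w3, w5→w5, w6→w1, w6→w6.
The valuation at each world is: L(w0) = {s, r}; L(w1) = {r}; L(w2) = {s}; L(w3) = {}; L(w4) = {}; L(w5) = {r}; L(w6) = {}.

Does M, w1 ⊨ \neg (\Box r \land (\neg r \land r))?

Yes

At w1: \Box r \land (\neg r \land r) is false, so \neg (\Box r \land (\neg r \land r)) is true.
  At w1: \Box r is true, \neg r \land r is false, so \Box r \land (\neg r \land r) is false.
    At w1: \Box r requires r at every successor {w1}.
      At w1: r is true.
    So \Box r is true at w1.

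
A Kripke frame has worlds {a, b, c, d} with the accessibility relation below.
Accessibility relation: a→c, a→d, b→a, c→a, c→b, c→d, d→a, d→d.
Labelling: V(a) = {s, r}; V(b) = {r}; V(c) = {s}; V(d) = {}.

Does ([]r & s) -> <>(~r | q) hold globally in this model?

Recall that []ψ holds at a world iff ψ holds at every accessible world, and <>ψ holds iff ψ holds at some accessible world.
Let φ = ([]r & s) -> <>(~r | q). Evaluate φ at each world:
  a (successors {c, d}): φ is true.
  b (successors {a}): φ is true.
  c (successors {a, b, d}): φ is true.
  d (successors {a, d}): φ is true.
For instance, at c:
  At c: []r & s is false, <>(~r | q) is true, so ([]r & s) -> <>(~r | q) is true.
    At c: []r is false, s is true, so []r & s is false.
      At c: []r requires r at every successor {a, b, d}.
        r fails at d, so []r is false at c.
    At c: <>(~r | q) requires ~r | q at some successor in {a, b, d}.
      ~r | q holds at d, so <>(~r | q) is true at c.

Yes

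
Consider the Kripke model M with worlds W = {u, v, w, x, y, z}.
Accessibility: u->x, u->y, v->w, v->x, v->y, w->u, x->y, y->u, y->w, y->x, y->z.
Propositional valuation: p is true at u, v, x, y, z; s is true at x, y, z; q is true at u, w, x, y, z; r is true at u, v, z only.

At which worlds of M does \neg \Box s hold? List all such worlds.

v, w, y

Let φ = \neg \Box s. Evaluate φ at each world:
  u (successors {x, y}): φ is false.
  v (successors {w, x, y}): φ is true.
  w (successors {u}): φ is true.
  x (successors {y}): φ is false.
  y (successors {u, w, x, z}): φ is true.
  z (successors ∅): φ is false.
For instance, at u:
  At u: \Box s is true, so \neg \Box s is false.
    At u: \Box s requires s at every successor {x, y}.
      At x: s is true.
      At y: s is true.
    So \Box s is true at u.
Satisfying worlds: {v, w, y}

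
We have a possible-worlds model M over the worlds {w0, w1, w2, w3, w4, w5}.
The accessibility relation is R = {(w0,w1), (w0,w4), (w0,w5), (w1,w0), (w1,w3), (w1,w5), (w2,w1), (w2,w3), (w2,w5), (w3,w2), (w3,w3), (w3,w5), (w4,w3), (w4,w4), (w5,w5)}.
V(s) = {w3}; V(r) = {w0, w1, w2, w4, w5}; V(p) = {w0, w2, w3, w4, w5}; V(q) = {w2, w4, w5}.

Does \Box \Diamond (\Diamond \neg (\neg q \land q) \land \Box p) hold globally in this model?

Yes

Let φ = \Box \Diamond (\Diamond \neg (\neg q \land q) \land \Box p). Evaluate φ at each world:
  w0 (successors {w1, w4, w5}): φ is true.
  w1 (successors {w0, w3, w5}): φ is true.
  w2 (successors {w1, w3, w5}): φ is true.
  w3 (successors {w2, w3, w5}): φ is true.
  w4 (successors {w3, w4}): φ is true.
  w5 (successors {w5}): φ is true.
For instance, at w0:
  At w0: \Box \Diamond (\Diamond \neg (\neg q \land q) \land \Box p) requires \Diamond (\Diamond \neg (\neg q \land q) \land \Box p) at every successor {w1, w4, w5}.
      At w1: \Diamond (\Diamond \neg (\neg q \land q) \land \Box p) requires \Diamond \neg (\neg q \land q) \land \Box p at some successor in {w0, w3, w5}.
        \Diamond \neg (\neg q \land q) \land \Box p holds at w3, so \Diamond (\Diamond \neg (\neg q \land q) \land \Box p) is true at w1.
      At w4: \Diamond (\Diamond \neg (\neg q \land q) \land \Box p) requires \Diamond \neg (\neg q \land q) \land \Box p at some successor in {w3, w4}.
        \Diamond \neg (\neg q \land q) \land \Box p holds at w3, so \Diamond (\Diamond \neg (\neg q \land q) \land \Box p) is true at w4.
      At w5: \Diamond (\Diamond \neg (\neg q \land q) \land \Box p) requires \Diamond \neg (\neg q \land q) \land \Box p at some successor in {w5}.
        \Diamond \neg (\neg q \land q) \land \Box p holds at w5, so \Diamond (\Diamond \neg (\neg q \land q) \land \Box p) is true at w5.
  So \Box \Diamond (\Diamond \neg (\neg q \land q) \land \Box p) is true at w0.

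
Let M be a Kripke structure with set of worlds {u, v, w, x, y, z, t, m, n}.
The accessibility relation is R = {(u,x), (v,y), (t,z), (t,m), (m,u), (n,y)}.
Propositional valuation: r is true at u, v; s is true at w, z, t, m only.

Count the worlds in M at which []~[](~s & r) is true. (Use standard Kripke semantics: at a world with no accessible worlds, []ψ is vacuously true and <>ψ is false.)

5

Let φ = []~[](~s & r). Evaluate φ at each world:
  u (successors {x}): φ is false.
  v (successors {y}): φ is false.
  w (successors ∅): φ is true.
  x (successors ∅): φ is true.
  y (successors ∅): φ is true.
  z (successors ∅): φ is true.
  t (successors {z, m}): φ is false.
  m (successors {u}): φ is true.
  n (successors {y}): φ is false.
For instance, at t:
  At t: []~[](~s & r) requires ~[](~s & r) at every successor {z, m}.
    ~[](~s & r) fails at z, so []~[](~s & r) is false at t.
      At z: [](~s & r) is true, so ~[](~s & r) is false.
Satisfying worlds: {w, x, y, z, m}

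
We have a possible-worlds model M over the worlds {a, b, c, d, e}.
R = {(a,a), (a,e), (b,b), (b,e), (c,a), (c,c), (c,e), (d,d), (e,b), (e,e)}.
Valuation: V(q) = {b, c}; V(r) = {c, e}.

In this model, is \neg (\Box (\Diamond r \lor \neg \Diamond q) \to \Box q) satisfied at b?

At b: \Box (\Diamond r \lor \neg \Diamond q) \to \Box q is false, so \neg (\Box (\Diamond r \lor \neg \Diamond q) \to \Box q) is true.
  At b: \Box (\Diamond r \lor \neg \Diamond q) is true, \Box q is false, so \Box (\Diamond r \lor \neg \Diamond q) \to \Box q is false.
    At b: \Box (\Diamond r \lor \neg \Diamond q) requires \Diamond r \lor \neg \Diamond q at every successor {b, e}.
      At b: \Diamond r \lor \neg \Diamond q is true.
      At e: \Diamond r \lor \neg \Diamond q is true.
    So \Box (\Diamond r \lor \neg \Diamond q) is true at b.
    At b: \Box q requires q at every successor {b, e}.
      q fails at e, so \Box q is false at b.

Yes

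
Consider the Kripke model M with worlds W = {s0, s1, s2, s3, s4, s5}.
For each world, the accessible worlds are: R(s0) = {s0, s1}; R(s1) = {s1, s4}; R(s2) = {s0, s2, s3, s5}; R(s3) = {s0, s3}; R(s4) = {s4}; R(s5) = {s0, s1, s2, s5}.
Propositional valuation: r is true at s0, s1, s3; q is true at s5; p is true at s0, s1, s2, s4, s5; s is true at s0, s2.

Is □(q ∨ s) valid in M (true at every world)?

Let φ = □(q ∨ s). Evaluate φ at each world:
  s0 (successors {s0, s1}): φ is false.
  s1 (successors {s1, s4}): φ is false.
  s2 (successors {s0, s2, s3, s5}): φ is false.
  s3 (successors {s0, s3}): φ is false.
  s4 (successors {s4}): φ is false.
  s5 (successors {s0, s1, s2, s5}): φ is false.
Detail at s0 (counterexample):
  At s0: □(q ∨ s) requires q ∨ s at every successor {s0, s1}.
    q ∨ s fails at s1, so □(q ∨ s) is false at s0.

No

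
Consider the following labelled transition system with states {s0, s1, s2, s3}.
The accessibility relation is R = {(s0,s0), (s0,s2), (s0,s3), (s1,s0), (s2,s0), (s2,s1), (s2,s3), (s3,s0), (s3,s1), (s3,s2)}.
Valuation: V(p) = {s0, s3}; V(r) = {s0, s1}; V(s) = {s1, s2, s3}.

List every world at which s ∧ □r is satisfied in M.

s1

Let φ = s ∧ □r. Evaluate φ at each world:
  s0 (successors {s0, s2, s3}): φ is false.
  s1 (successors {s0}): φ is true.
  s2 (successors {s0, s1, s3}): φ is false.
  s3 (successors {s0, s1, s2}): φ is false.
For instance, at s2:
  At s2: s is true, □r is false, so s ∧ □r is false.
    At s2: □r requires r at every successor {s0, s1, s3}.
      r fails at s3, so □r is false at s2.
Satisfying worlds: {s1}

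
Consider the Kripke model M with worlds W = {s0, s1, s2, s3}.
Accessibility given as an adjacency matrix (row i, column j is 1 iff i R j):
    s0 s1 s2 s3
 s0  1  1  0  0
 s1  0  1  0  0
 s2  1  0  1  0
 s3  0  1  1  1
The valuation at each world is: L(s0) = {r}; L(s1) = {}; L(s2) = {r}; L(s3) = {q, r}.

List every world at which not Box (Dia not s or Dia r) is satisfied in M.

none

Let φ = not Box (Dia not s or Dia r). Evaluate φ at each world:
  s0 (successors {s0, s1}): φ is false.
  s1 (successors {s1}): φ is false.
  s2 (successors {s0, s2}): φ is false.
  s3 (successors {s1, s2, s3}): φ is false.
For instance, at s3:
  At s3: Box (Dia not s or Dia r) is true, so not Box (Dia not s or Dia r) is false.
    At s3: Box (Dia not s or Dia r) requires Dia not s or Dia r at every successor {s1, s2, s3}.
      At s1: Dia not s or Dia r is true.
      At s2: Dia not s or Dia r is true.
      At s3: Dia not s or Dia r is true.
    So Box (Dia not s or Dia r) is true at s3.
Satisfying worlds: none.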